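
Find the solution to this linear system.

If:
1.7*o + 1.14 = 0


Then:
o = -0.67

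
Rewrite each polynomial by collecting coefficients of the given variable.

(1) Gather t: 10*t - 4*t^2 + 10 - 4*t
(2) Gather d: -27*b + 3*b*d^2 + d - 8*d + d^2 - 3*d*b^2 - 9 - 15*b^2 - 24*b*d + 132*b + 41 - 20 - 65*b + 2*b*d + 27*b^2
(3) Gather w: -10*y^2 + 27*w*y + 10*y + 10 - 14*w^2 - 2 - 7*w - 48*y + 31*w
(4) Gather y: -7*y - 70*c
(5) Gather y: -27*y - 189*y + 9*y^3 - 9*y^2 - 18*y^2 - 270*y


(1) = -4*t^2 + 6*t + 10
(2) = 12*b^2 + 40*b + d^2*(3*b + 1) + d*(-3*b^2 - 22*b - 7) + 12
(3) = -14*w^2 + w*(27*y + 24) - 10*y^2 - 38*y + 8
(4) = -70*c - 7*y
(5) = 9*y^3 - 27*y^2 - 486*y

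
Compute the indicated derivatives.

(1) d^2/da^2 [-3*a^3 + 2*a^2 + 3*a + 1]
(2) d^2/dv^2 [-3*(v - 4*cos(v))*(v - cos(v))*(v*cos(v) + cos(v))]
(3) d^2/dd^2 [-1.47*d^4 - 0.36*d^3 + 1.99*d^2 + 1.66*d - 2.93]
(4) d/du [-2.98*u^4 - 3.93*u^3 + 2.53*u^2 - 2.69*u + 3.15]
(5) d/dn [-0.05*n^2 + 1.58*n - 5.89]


(1) = 4 - 18*a
(2) = 3*v^3*cos(v) + 18*v^2*sin(v) + 3*v^2*cos(v) - 30*v^2*cos(2*v) + 12*v*sin(v) - 60*v*sin(2*v) - 9*v*cos(v) - 30*v*cos(2*v) + 27*v*cos(3*v) + 18*sin(v) - 30*sin(2*v) + 18*sin(3*v) + 3*cos(v) + 15*cos(2*v) + 27*cos(3*v) + 15
(3) = -17.64*d^2 - 2.16*d + 3.98
(4) = -11.92*u^3 - 11.79*u^2 + 5.06*u - 2.69
(5) = 1.58 - 0.1*n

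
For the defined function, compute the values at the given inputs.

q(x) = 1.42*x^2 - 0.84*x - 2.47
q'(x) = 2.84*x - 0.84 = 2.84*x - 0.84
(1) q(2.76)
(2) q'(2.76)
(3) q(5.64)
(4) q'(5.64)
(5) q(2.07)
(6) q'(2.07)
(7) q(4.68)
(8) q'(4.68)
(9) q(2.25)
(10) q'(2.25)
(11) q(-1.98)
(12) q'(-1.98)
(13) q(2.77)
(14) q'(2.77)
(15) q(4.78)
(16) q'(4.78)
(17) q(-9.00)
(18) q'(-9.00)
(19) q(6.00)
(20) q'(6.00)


(1) = 6.03
(2) = 7.00
(3) = 37.96
(4) = 15.18
(5) = 1.88
(6) = 5.04
(7) = 24.70
(8) = 12.45
(9) = 2.83
(10) = 5.55
(11) = 4.76
(12) = -6.46
(13) = 6.10
(14) = 7.03
(15) = 25.96
(16) = 12.74
(17) = 120.11
(18) = -26.40
(19) = 43.61
(20) = 16.20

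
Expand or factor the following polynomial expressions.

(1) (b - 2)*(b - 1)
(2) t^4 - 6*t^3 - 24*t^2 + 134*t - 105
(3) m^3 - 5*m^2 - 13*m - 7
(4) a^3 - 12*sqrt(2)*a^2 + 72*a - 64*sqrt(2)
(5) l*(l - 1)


(1) = b^2 - 3*b + 2
(2) = (t - 7)*(t - 3)*(t - 1)*(t + 5)
(3) = (m - 7)*(m + 1)^2
(4) = (a - 8*sqrt(2))*(a - 2*sqrt(2))^2
(5) = l^2 - l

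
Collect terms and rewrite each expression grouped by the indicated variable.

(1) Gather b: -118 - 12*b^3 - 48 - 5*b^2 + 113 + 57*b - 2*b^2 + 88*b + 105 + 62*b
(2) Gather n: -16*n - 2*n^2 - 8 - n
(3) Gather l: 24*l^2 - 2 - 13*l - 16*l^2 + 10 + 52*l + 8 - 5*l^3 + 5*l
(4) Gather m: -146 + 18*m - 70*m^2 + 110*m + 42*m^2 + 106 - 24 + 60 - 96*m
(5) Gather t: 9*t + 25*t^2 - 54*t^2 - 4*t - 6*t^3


(1) = -12*b^3 - 7*b^2 + 207*b + 52
(2) = -2*n^2 - 17*n - 8
(3) = -5*l^3 + 8*l^2 + 44*l + 16
(4) = -28*m^2 + 32*m - 4
(5) = -6*t^3 - 29*t^2 + 5*t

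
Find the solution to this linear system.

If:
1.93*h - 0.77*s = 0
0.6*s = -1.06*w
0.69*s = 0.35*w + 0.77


Then:
h = 0.35
s = 0.87
w = -0.49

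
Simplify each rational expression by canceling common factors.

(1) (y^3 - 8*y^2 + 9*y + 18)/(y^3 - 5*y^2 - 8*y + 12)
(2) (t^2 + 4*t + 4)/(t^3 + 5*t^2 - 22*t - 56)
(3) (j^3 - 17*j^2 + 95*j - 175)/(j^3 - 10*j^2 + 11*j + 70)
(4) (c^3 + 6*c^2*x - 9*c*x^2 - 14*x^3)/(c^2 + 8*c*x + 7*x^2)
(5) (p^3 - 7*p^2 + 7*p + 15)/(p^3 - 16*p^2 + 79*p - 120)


(1) = (y^2 - 2*y - 3)/(y^2 + y - 2)
(2) = (t + 2)/(t^2 + 3*t - 28)
(3) = (j - 5)/(j + 2)
(4) = c - 2*x
(5) = (p + 1)/(p - 8)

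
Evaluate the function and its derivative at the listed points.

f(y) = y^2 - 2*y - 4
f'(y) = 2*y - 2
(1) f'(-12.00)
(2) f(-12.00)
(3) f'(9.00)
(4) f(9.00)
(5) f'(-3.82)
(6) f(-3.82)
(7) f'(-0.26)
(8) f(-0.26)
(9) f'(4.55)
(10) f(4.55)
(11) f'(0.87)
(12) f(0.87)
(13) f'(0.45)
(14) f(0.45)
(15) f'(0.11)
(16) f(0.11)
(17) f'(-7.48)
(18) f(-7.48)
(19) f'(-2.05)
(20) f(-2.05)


(1) = -26.00
(2) = 164.00
(3) = 16.00
(4) = 59.00
(5) = -9.64
(6) = 18.23
(7) = -2.52
(8) = -3.41
(9) = 7.10
(10) = 7.60
(11) = -0.26
(12) = -4.98
(13) = -1.10
(14) = -4.70
(15) = -1.78
(16) = -4.21
(17) = -16.96
(18) = 66.91
(19) = -6.10
(20) = 4.30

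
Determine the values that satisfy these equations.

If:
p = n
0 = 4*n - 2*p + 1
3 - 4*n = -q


Then:
n = -1/2
p = -1/2
q = -5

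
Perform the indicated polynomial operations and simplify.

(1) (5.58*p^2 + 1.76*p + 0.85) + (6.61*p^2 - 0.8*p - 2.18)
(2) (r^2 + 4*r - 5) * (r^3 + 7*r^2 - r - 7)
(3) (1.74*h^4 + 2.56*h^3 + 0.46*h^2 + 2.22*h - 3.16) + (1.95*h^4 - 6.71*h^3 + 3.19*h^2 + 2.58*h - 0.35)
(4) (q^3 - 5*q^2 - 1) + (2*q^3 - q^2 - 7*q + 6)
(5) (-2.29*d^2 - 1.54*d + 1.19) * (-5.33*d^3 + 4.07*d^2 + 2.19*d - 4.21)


(1) = 12.19*p^2 + 0.96*p - 1.33
(2) = r^5 + 11*r^4 + 22*r^3 - 46*r^2 - 23*r + 35
(3) = 3.69*h^4 - 4.15*h^3 + 3.65*h^2 + 4.8*h - 3.51
(4) = 3*q^3 - 6*q^2 - 7*q + 5
(5) = 12.2057*d^5 - 1.1121*d^4 - 17.6256*d^3 + 11.1116*d^2 + 9.0895*d - 5.0099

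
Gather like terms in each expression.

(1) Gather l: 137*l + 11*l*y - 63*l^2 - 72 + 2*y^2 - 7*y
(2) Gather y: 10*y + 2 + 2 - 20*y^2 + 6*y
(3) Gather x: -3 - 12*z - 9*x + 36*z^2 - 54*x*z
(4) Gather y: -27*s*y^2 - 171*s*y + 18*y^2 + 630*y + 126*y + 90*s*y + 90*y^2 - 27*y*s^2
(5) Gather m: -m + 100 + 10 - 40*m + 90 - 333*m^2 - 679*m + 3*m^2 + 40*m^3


(1) = -63*l^2 + l*(11*y + 137) + 2*y^2 - 7*y - 72
(2) = -20*y^2 + 16*y + 4
(3) = x*(-54*z - 9) + 36*z^2 - 12*z - 3
(4) = y^2*(108 - 27*s) + y*(-27*s^2 - 81*s + 756)
(5) = 40*m^3 - 330*m^2 - 720*m + 200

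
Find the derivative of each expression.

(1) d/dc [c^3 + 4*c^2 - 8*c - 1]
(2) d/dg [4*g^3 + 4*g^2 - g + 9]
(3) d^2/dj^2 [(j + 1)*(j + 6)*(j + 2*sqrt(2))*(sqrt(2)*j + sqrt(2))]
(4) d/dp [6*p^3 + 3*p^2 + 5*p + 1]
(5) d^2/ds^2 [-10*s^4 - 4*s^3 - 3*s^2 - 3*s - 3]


(1) = 3*c^2 + 8*c - 8
(2) = 12*g^2 + 8*g - 1
(3) = 12*sqrt(2)*j^2 + 24*j + 48*sqrt(2)*j + 26*sqrt(2) + 64
(4) = 18*p^2 + 6*p + 5
(5) = -120*s^2 - 24*s - 6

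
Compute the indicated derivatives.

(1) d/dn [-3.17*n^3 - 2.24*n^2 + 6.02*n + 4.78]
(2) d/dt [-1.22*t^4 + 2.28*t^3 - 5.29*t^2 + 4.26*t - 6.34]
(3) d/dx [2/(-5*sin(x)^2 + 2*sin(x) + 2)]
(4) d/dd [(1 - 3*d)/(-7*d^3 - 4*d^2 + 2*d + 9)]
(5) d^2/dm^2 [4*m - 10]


(1) = -9.51*n^2 - 4.48*n + 6.02
(2) = -4.88*t^3 + 6.84*t^2 - 10.58*t + 4.26
(3) = 4*(5*sin(x) - 1)*cos(x)/(-5*sin(x)^2 + 2*sin(x) + 2)^2
(4) = (-42*d^3 + 9*d^2 + 8*d - 29)/(49*d^6 + 56*d^5 - 12*d^4 - 142*d^3 - 68*d^2 + 36*d + 81)
(5) = 0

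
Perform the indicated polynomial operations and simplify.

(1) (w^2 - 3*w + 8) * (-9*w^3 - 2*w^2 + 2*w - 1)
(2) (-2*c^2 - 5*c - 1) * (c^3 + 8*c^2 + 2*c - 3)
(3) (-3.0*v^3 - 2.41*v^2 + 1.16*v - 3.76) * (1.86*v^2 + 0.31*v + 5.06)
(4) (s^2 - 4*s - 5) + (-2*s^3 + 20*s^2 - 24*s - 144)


(1) = -9*w^5 + 25*w^4 - 64*w^3 - 23*w^2 + 19*w - 8
(2) = -2*c^5 - 21*c^4 - 45*c^3 - 12*c^2 + 13*c + 3
(3) = -5.58*v^5 - 5.4126*v^4 - 13.7695*v^3 - 18.8286*v^2 + 4.704*v - 19.0256
(4) = -2*s^3 + 21*s^2 - 28*s - 149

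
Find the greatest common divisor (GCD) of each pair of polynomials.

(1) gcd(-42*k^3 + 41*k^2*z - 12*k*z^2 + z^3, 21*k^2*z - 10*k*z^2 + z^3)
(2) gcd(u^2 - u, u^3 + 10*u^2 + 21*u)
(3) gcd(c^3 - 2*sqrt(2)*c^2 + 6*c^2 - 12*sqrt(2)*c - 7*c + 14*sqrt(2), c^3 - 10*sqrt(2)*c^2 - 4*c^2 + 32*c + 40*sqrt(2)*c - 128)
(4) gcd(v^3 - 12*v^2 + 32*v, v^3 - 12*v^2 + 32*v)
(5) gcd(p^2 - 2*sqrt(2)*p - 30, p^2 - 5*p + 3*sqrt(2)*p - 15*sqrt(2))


(1) = 21*k^2 - 10*k*z + z^2
(2) = u
(3) = c - 2*sqrt(2)
(4) = v^3 - 12*v^2 + 32*v
(5) = p + 3*sqrt(2)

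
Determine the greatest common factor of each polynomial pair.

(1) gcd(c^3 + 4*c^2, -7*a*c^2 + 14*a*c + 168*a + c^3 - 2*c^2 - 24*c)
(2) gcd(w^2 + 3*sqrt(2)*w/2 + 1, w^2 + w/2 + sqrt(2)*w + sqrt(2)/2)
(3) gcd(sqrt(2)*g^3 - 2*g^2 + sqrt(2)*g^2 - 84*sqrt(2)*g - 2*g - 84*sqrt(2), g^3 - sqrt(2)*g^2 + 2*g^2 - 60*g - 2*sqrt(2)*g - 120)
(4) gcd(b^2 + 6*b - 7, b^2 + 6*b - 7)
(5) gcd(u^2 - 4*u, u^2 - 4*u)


(1) = c + 4
(2) = gcd((w + sqrt(2)/2)*(w + sqrt(2)), (w + 1/2)*(w + sqrt(2))) = w + sqrt(2)
(3) = 1
(4) = gcd((b - 1)*(b + 7), (b - 1)*(b + 7)) = b^2 + 6*b - 7
(5) = u^2 - 4*u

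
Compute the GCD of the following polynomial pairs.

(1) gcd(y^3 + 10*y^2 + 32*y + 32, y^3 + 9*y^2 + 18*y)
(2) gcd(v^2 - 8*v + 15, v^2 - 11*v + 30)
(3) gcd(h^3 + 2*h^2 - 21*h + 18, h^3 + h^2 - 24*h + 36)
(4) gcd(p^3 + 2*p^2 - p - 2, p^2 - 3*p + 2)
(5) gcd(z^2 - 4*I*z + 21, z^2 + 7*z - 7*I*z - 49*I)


(1) = gcd((y + 2)*(y + 4)^2, y*(y + 3)*(y + 6)) = 1
(2) = gcd((v - 5)*(v - 3), (v - 6)*(v - 5)) = v - 5
(3) = h^2 + 3*h - 18
(4) = gcd((p - 1)*(p + 1)*(p + 2), (p - 2)*(p - 1)) = p - 1
(5) = gcd((z - 7*I)*(z + 3*I), (z + 7)*(z - 7*I)) = z - 7*I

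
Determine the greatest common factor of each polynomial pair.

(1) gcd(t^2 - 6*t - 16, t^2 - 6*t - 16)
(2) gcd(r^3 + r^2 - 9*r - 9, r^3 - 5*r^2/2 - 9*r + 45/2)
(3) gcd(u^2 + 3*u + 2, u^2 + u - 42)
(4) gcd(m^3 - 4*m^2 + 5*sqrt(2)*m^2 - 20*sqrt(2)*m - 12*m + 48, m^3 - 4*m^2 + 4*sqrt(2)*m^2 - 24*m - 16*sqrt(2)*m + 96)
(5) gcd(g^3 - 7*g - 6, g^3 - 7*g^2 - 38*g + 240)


(1) = gcd((t - 8)*(t + 2), (t - 8)*(t + 2)) = t^2 - 6*t - 16
(2) = gcd((r - 3)*(r + 1)*(r + 3), (r - 3)*(r - 5/2)*(r + 3)) = r^2 - 9
(3) = 1
(4) = m^2 + m*(-4 + 6*sqrt(2)) - 24*sqrt(2)
(5) = 1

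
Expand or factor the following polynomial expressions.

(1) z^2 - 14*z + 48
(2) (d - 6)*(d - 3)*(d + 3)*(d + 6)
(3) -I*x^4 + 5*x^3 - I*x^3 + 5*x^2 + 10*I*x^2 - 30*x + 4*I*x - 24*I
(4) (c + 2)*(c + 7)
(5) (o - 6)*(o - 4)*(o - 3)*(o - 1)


(1) = (z - 8)*(z - 6)
(2) = d^4 - 45*d^2 + 324
(3) = (x - 2)*(x + 3)*(x + 4*I)*(-I*x + 1)
(4) = c^2 + 9*c + 14
(5) = o^4 - 14*o^3 + 67*o^2 - 126*o + 72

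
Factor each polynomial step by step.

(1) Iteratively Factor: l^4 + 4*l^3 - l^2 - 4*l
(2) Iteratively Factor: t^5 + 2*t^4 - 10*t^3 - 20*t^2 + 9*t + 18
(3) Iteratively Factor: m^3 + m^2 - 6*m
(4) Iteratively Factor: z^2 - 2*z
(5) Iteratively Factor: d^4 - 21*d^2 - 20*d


(1) = (l)*(l^3 + 4*l^2 - l - 4) = l*(l + 4)*(l^2 - 1) = l*(l - 1)*(l + 4)*(l + 1)
(2) = (t - 1)*(t^4 + 3*t^3 - 7*t^2 - 27*t - 18) = (t - 1)*(t + 3)*(t^3 - 7*t - 6) = (t - 1)*(t + 1)*(t + 3)*(t^2 - t - 6) = (t - 1)*(t + 1)*(t + 2)*(t + 3)*(t - 3)
(3) = (m + 3)*(m^2 - 2*m) = m*(m + 3)*(m - 2)
(4) = (z - 2)*(z)
(5) = (d)*(d^3 - 21*d - 20) = d*(d + 4)*(d^2 - 4*d - 5) = d*(d + 1)*(d + 4)*(d - 5)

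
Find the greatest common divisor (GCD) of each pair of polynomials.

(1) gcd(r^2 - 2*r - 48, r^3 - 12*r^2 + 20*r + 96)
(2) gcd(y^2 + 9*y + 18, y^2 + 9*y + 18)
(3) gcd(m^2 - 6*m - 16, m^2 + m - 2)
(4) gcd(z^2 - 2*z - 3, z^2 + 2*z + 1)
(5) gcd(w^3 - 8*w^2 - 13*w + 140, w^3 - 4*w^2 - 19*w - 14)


(1) = r - 8
(2) = y^2 + 9*y + 18
(3) = m + 2
(4) = z + 1
(5) = w - 7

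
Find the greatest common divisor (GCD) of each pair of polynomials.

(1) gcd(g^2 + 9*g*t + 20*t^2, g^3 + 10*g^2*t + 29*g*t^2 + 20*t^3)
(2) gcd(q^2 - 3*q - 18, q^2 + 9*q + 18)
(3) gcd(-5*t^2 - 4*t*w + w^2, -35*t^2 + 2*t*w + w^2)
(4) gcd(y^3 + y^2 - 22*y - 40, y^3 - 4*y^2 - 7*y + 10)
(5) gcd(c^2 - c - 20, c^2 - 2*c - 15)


(1) = gcd((g + 4*t)*(g + 5*t), (g + t)*(g + 4*t)*(g + 5*t)) = g^2 + 9*g*t + 20*t^2
(2) = gcd((q - 6)*(q + 3), (q + 3)*(q + 6)) = q + 3
(3) = gcd((-5*t + w)*(t + w), (-5*t + w)*(7*t + w)) = 5*t - w
(4) = y^2 - 3*y - 10
(5) = c - 5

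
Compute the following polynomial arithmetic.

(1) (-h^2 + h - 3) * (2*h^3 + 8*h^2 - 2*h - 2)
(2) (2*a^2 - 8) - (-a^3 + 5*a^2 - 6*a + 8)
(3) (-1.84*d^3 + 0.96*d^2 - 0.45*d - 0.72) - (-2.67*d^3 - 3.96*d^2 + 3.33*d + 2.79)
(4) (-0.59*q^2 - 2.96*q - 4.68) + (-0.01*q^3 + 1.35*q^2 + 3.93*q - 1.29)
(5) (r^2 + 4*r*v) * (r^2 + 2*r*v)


(1) = -2*h^5 - 6*h^4 + 4*h^3 - 24*h^2 + 4*h + 6
(2) = a^3 - 3*a^2 + 6*a - 16
(3) = 0.83*d^3 + 4.92*d^2 - 3.78*d - 3.51
(4) = -0.01*q^3 + 0.76*q^2 + 0.97*q - 5.97
(5) = r^4 + 6*r^3*v + 8*r^2*v^2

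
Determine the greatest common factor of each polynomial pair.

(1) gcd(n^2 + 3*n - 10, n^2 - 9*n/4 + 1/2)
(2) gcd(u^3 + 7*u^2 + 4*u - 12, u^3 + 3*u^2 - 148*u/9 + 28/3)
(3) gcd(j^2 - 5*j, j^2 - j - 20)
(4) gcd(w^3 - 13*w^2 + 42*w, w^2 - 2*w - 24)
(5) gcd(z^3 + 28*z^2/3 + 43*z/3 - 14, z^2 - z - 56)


(1) = n - 2
(2) = u + 6
(3) = j - 5
(4) = w - 6
(5) = z + 7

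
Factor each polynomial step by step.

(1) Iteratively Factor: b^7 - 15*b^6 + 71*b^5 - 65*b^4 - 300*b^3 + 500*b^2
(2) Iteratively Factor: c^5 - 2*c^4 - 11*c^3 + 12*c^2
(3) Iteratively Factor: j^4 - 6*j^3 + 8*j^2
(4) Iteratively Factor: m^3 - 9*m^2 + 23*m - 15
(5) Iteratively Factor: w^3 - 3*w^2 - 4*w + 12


(1) = (b + 2)*(b^6 - 17*b^5 + 105*b^4 - 275*b^3 + 250*b^2) = (b - 5)*(b + 2)*(b^5 - 12*b^4 + 45*b^3 - 50*b^2) = (b - 5)*(b - 2)*(b + 2)*(b^4 - 10*b^3 + 25*b^2) = (b - 5)^2*(b - 2)*(b + 2)*(b^3 - 5*b^2) = (b - 5)^3*(b - 2)*(b + 2)*(b^2) = b*(b - 5)^3*(b - 2)*(b + 2)*(b)
(2) = (c + 3)*(c^4 - 5*c^3 + 4*c^2) = (c - 1)*(c + 3)*(c^3 - 4*c^2) = (c - 4)*(c - 1)*(c + 3)*(c^2) = c*(c - 4)*(c - 1)*(c + 3)*(c)
(3) = (j)*(j^3 - 6*j^2 + 8*j) = j^2*(j^2 - 6*j + 8) = j^2*(j - 4)*(j - 2)
(4) = (m - 1)*(m^2 - 8*m + 15) = (m - 5)*(m - 1)*(m - 3)
(5) = (w - 3)*(w^2 - 4) = (w - 3)*(w - 2)*(w + 2)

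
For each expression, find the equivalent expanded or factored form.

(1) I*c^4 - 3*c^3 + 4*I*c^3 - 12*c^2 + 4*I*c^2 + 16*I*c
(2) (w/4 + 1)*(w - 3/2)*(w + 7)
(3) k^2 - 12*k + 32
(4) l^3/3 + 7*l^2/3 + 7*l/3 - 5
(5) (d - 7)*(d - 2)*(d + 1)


(1) = c*(c + 4)*(c + 4*I)*(I*c + 1)
(2) = w^3/4 + 19*w^2/8 + 23*w/8 - 21/2
(3) = (k - 8)*(k - 4)
(4) = (l/3 + 1)*(l - 1)*(l + 5)
(5) = d^3 - 8*d^2 + 5*d + 14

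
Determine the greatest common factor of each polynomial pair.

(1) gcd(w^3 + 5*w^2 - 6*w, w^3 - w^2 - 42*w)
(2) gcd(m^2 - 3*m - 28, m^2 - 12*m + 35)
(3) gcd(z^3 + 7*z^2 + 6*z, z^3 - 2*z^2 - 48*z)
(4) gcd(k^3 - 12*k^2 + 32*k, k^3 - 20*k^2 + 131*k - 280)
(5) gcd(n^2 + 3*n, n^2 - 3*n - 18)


(1) = gcd(w*(w - 1)*(w + 6), w*(w - 7)*(w + 6)) = w^2 + 6*w
(2) = gcd((m - 7)*(m + 4), (m - 7)*(m - 5)) = m - 7
(3) = z^2 + 6*z
(4) = k - 8
(5) = gcd(n*(n + 3), (n - 6)*(n + 3)) = n + 3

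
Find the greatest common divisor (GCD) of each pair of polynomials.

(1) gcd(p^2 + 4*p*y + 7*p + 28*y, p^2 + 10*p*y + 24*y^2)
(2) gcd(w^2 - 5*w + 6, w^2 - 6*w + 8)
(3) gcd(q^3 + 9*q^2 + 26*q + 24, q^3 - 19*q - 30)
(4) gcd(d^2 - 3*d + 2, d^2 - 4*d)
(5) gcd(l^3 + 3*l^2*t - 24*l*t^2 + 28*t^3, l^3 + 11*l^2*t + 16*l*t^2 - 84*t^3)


(1) = gcd((p + 7)*(p + 4*y), (p + 4*y)*(p + 6*y)) = p + 4*y
(2) = gcd((w - 3)*(w - 2), (w - 4)*(w - 2)) = w - 2
(3) = q^2 + 5*q + 6
(4) = gcd((d - 2)*(d - 1), d*(d - 4)) = 1
(5) = gcd((l - 2*t)^2*(l + 7*t), (l - 2*t)*(l + 6*t)*(l + 7*t)) = -l^2 - 5*l*t + 14*t^2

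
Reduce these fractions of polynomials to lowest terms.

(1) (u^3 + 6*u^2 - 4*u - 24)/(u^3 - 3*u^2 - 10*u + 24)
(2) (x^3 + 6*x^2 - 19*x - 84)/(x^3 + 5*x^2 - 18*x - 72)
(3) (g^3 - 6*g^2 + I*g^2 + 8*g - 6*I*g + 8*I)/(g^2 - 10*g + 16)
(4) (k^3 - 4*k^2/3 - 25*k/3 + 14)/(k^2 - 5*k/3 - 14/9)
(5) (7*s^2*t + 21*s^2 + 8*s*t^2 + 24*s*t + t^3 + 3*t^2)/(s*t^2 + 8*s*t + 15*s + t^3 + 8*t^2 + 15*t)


(1) = (u^2 + 8*u + 12)/(u^2 - u - 12)
(2) = (x + 7)/(x + 6)
(3) = (g^2 + g*(-4 + I) - 4*I)/(g - 8)
(4) = (3*k^2 + 3*k - 18)/(3*k + 2)
(5) = (7*s + t)/(t + 5)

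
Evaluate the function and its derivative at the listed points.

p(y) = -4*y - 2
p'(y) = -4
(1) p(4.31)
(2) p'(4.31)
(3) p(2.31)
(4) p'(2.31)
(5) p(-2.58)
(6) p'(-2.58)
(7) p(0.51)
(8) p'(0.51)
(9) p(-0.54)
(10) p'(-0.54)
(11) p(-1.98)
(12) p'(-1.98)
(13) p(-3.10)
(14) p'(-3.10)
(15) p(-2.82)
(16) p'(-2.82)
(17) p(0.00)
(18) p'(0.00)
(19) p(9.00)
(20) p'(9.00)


(1) = -19.24
(2) = -4.00
(3) = -11.24
(4) = -4.00
(5) = 8.32
(6) = -4.00
(7) = -4.04
(8) = -4.00
(9) = 0.16
(10) = -4.00
(11) = 5.92
(12) = -4.00
(13) = 10.40
(14) = -4.00
(15) = 9.28
(16) = -4.00
(17) = -2.00
(18) = -4.00
(19) = -38.00
(20) = -4.00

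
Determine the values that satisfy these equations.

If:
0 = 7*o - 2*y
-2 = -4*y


Then:
o = 1/7
y = 1/2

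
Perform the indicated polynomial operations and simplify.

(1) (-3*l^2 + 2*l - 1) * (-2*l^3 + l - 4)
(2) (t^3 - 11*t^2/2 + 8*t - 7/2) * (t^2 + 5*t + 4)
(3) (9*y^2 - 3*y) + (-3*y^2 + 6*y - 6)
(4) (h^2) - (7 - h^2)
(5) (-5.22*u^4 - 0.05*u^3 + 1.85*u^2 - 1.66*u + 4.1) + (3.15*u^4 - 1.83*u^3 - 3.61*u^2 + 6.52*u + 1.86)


(1) = 6*l^5 - 4*l^4 - l^3 + 14*l^2 - 9*l + 4
(2) = t^5 - t^4/2 - 31*t^3/2 + 29*t^2/2 + 29*t/2 - 14
(3) = 6*y^2 + 3*y - 6
(4) = 2*h^2 - 7
(5) = -2.07*u^4 - 1.88*u^3 - 1.76*u^2 + 4.86*u + 5.96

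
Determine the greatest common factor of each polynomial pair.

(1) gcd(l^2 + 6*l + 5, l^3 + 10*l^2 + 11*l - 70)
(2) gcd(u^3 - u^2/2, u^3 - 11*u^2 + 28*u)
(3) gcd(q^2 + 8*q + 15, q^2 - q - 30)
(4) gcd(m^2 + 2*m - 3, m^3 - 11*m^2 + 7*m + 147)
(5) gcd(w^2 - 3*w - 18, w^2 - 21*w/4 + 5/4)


(1) = l + 5
(2) = u
(3) = q + 5
(4) = gcd((m - 1)*(m + 3), (m - 7)^2*(m + 3)) = m + 3
(5) = 1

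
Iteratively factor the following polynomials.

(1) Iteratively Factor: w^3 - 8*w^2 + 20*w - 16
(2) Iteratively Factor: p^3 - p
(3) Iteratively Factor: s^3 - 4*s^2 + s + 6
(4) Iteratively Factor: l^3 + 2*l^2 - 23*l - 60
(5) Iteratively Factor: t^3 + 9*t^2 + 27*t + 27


(1) = (w - 4)*(w^2 - 4*w + 4) = (w - 4)*(w - 2)*(w - 2)
(2) = (p - 1)*(p^2 + p) = p*(p - 1)*(p + 1)
(3) = (s - 3)*(s^2 - s - 2) = (s - 3)*(s + 1)*(s - 2)
(4) = (l + 3)*(l^2 - l - 20) = (l + 3)*(l + 4)*(l - 5)
(5) = (t + 3)*(t^2 + 6*t + 9) = (t + 3)^2*(t + 3)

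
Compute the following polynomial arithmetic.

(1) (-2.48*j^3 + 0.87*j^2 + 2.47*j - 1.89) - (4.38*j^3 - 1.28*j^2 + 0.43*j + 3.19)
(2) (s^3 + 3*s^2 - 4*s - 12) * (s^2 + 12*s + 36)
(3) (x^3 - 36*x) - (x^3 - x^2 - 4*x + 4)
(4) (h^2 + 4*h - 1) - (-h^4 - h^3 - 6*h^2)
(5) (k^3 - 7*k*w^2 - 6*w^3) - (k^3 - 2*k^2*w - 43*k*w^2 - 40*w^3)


(1) = -6.86*j^3 + 2.15*j^2 + 2.04*j - 5.08
(2) = s^5 + 15*s^4 + 68*s^3 + 48*s^2 - 288*s - 432
(3) = x^2 - 32*x - 4
(4) = h^4 + h^3 + 7*h^2 + 4*h - 1
(5) = 2*k^2*w + 36*k*w^2 + 34*w^3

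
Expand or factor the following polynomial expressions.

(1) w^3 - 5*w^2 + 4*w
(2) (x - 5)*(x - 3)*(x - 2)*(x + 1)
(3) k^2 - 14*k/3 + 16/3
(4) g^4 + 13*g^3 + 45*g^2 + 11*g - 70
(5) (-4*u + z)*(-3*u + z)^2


(1) = w*(w - 4)*(w - 1)
(2) = x^4 - 9*x^3 + 21*x^2 + x - 30
(3) = (k - 8/3)*(k - 2)
(4) = (g - 1)*(g + 2)*(g + 5)*(g + 7)
(5) = -36*u^3 + 33*u^2*z - 10*u*z^2 + z^3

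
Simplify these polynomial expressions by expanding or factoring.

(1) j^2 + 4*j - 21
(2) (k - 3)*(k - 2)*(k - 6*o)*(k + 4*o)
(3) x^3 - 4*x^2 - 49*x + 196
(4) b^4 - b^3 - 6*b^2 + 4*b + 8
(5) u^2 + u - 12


(1) = (j - 3)*(j + 7)
(2) = k^4 - 2*k^3*o - 5*k^3 - 24*k^2*o^2 + 10*k^2*o + 6*k^2 + 120*k*o^2 - 12*k*o - 144*o^2
(3) = (x - 7)*(x - 4)*(x + 7)
(4) = (b - 2)^2*(b + 1)*(b + 2)
(5) = (u - 3)*(u + 4)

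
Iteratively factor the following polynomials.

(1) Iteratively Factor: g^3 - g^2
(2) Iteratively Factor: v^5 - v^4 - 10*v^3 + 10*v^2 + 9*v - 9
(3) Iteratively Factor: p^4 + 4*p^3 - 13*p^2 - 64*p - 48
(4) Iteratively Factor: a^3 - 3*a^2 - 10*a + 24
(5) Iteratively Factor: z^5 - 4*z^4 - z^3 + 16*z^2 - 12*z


(1) = (g)*(g^2 - g) = g^2*(g - 1)
(2) = (v + 1)*(v^4 - 2*v^3 - 8*v^2 + 18*v - 9) = (v - 3)*(v + 1)*(v^3 + v^2 - 5*v + 3) = (v - 3)*(v + 1)*(v + 3)*(v^2 - 2*v + 1) = (v - 3)*(v - 1)*(v + 1)*(v + 3)*(v - 1)
(3) = (p + 1)*(p^3 + 3*p^2 - 16*p - 48) = (p + 1)*(p + 4)*(p^2 - p - 12) = (p - 4)*(p + 1)*(p + 4)*(p + 3)
(4) = (a - 4)*(a^2 + a - 6) = (a - 4)*(a - 2)*(a + 3)
(5) = (z - 1)*(z^4 - 3*z^3 - 4*z^2 + 12*z) = (z - 2)*(z - 1)*(z^3 - z^2 - 6*z) = z*(z - 2)*(z - 1)*(z^2 - z - 6) = z*(z - 3)*(z - 2)*(z - 1)*(z + 2)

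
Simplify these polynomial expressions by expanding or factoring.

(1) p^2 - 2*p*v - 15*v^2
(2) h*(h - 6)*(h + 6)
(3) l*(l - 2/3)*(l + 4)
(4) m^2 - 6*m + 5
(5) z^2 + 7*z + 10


(1) = (p - 5*v)*(p + 3*v)
(2) = h^3 - 36*h
(3) = l^3 + 10*l^2/3 - 8*l/3
(4) = (m - 5)*(m - 1)
(5) = (z + 2)*(z + 5)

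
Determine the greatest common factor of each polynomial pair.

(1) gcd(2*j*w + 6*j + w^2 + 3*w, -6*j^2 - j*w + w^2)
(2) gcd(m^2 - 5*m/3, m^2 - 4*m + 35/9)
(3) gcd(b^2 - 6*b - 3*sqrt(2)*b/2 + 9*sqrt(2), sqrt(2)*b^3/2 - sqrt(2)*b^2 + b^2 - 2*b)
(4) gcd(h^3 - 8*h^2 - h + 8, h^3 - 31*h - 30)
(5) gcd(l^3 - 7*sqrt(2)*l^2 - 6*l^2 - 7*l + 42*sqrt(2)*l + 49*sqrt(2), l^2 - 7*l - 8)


(1) = gcd((2*j + w)*(w + 3), (-3*j + w)*(2*j + w)) = 2*j + w
(2) = m - 5/3
(3) = gcd((b - 6)*(b - 3*sqrt(2)/2), b*(b - 2)*(sqrt(2)*b/2 + 1)) = 1
(4) = h + 1
(5) = l + 1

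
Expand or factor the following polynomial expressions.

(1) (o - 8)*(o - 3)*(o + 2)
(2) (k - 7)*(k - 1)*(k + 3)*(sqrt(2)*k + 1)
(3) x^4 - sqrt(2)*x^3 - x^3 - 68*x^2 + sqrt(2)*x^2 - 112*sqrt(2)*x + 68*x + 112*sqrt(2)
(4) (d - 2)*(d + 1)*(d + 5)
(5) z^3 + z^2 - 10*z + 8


(1) = o^3 - 9*o^2 + 2*o + 48
(2) = sqrt(2)*k^4 - 5*sqrt(2)*k^3 + k^3 - 17*sqrt(2)*k^2 - 5*k^2 - 17*k + 21*sqrt(2)*k + 21
(3) = (x - 1)*(x - 7*sqrt(2))*(x + 2*sqrt(2))*(x + 4*sqrt(2))
(4) = d^3 + 4*d^2 - 7*d - 10
(5) = (z - 2)*(z - 1)*(z + 4)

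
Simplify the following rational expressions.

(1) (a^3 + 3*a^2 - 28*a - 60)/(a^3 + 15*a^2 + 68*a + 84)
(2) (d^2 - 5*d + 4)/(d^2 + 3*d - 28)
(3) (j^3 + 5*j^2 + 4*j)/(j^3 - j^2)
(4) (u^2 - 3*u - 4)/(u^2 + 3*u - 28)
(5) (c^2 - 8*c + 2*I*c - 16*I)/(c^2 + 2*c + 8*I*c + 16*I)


(1) = (a - 5)/(a + 7)
(2) = (d - 1)/(d + 7)
(3) = (j^2 + 5*j + 4)/(j^2 - j)
(4) = (u + 1)/(u + 7)
(5) = (c^2 + c*(-8 + 2*I) - 16*I)/(c^2 + c*(2 + 8*I) + 16*I)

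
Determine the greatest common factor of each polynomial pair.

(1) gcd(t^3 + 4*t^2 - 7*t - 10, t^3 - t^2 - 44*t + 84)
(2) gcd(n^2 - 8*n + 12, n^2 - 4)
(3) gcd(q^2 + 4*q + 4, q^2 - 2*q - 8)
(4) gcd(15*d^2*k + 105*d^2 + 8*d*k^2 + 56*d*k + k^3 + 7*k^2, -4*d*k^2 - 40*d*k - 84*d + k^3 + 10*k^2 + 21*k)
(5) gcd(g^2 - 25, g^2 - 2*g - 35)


(1) = gcd((t - 2)*(t + 1)*(t + 5), (t - 6)*(t - 2)*(t + 7)) = t - 2
(2) = n - 2
(3) = gcd((q + 2)^2, (q - 4)*(q + 2)) = q + 2
(4) = k + 7
(5) = gcd((g - 5)*(g + 5), (g - 7)*(g + 5)) = g + 5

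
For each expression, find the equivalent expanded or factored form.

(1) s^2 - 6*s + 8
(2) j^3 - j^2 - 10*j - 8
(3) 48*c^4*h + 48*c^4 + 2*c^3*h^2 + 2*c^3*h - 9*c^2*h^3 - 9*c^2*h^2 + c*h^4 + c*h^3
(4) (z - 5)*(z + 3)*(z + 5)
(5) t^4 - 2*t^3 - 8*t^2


(1) = (s - 4)*(s - 2)
(2) = (j - 4)*(j + 1)*(j + 2)
(3) = (-8*c + h)*(-3*c + h)*(2*c + h)*(c*h + c)
(4) = z^3 + 3*z^2 - 25*z - 75
(5) = t^2*(t - 4)*(t + 2)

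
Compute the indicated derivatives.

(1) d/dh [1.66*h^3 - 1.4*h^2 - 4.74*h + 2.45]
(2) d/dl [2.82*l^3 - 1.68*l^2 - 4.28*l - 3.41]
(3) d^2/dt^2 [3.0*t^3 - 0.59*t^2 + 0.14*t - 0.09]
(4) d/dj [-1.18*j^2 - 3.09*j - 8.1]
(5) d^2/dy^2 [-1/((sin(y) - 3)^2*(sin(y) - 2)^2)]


(1) = 4.98*h^2 - 2.8*h - 4.74
(2) = 8.46*l^2 - 3.36*l - 4.28
(3) = 18.0*t - 1.18
(4) = -2.36*j - 3.09
(5) = 2*(8*sin(y)^4 - 35*sin(y)^3 + 16*sin(y)^2 + 80*sin(y) - 63)/((sin(y) - 3)^4*(sin(y) - 2)^4)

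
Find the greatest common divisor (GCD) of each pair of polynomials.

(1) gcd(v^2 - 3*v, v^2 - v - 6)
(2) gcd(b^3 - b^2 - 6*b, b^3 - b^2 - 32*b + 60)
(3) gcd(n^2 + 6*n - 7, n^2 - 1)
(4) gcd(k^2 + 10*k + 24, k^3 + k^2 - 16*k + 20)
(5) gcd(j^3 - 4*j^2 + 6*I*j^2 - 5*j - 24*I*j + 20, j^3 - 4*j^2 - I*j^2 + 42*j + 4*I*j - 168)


(1) = gcd(v*(v - 3), (v - 3)*(v + 2)) = v - 3
(2) = gcd(b*(b - 3)*(b + 2), (b - 5)*(b - 2)*(b + 6)) = 1
(3) = gcd((n - 1)*(n + 7), (n - 1)*(n + 1)) = n - 1
(4) = 1
(5) = gcd((j - 4)*(j + I)*(j + 5*I), (j - 4)*(j - 7*I)*(j + 6*I)) = j - 4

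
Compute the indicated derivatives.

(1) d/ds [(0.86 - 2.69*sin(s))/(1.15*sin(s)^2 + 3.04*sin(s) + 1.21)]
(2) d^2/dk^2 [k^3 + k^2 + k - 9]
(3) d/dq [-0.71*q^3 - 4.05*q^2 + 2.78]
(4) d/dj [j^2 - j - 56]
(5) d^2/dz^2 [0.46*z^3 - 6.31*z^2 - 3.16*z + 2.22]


(1) = (3.0935*sin(s)^2 - 1.978*sin(s) - 5.8693)*cos(s)/(1.3225*sin(s)^4 + 6.992*sin(s)^3 + 12.0246*sin(s)^2 + 7.3568*sin(s) + 1.4641)
(2) = 6*k + 2
(3) = q*(-2.13*q - 8.1)
(4) = 2*j - 1
(5) = 2.76*z - 12.62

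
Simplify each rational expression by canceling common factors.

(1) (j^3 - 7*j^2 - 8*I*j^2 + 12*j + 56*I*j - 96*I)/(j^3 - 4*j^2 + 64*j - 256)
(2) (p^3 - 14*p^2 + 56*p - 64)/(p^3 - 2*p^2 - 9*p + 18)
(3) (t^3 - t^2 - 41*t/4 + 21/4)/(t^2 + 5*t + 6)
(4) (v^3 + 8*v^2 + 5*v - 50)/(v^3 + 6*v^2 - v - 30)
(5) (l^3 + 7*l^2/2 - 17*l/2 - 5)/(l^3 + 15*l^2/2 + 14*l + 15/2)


(1) = (j - 3)/(j + 8*I)
(2) = (p^2 - 12*p + 32)/(p^2 - 9)
(3) = (4*t^2 - 16*t + 7)/(4*t + 8)
(4) = (v + 5)/(v + 3)
(5) = (2*l^2 - 3*l - 2)/(2*l^2 + 5*l + 3)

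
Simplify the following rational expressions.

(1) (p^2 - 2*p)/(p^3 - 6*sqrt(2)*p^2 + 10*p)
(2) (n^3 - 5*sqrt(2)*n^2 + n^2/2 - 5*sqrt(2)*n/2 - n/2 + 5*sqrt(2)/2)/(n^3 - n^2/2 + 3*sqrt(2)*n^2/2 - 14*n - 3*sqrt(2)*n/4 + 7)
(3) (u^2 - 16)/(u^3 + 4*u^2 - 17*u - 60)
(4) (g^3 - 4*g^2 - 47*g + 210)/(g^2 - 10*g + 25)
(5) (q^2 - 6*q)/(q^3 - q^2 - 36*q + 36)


(1) = (p - 2)/(p^2 - 6*sqrt(2)*p + 10)
(2) = (8*n^2 + n*(8 - 40*sqrt(2)) - 40*sqrt(2))/(8*n^2 + 12*sqrt(2)*n - 112)
(3) = (u + 4)/(u^2 + 8*u + 15)
(4) = (g^2 + g - 42)/(g - 5)
(5) = q/(q^2 + 5*q - 6)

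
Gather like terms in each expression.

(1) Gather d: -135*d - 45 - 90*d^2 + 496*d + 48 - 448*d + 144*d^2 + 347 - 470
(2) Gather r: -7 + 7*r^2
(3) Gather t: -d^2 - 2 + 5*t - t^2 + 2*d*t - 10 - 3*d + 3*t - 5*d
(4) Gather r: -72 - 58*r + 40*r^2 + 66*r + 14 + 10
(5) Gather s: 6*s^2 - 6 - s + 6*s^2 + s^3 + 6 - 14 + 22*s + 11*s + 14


(1) = 54*d^2 - 87*d - 120
(2) = 7*r^2 - 7
(3) = -d^2 - 8*d - t^2 + t*(2*d + 8) - 12
(4) = 40*r^2 + 8*r - 48
(5) = s^3 + 12*s^2 + 32*s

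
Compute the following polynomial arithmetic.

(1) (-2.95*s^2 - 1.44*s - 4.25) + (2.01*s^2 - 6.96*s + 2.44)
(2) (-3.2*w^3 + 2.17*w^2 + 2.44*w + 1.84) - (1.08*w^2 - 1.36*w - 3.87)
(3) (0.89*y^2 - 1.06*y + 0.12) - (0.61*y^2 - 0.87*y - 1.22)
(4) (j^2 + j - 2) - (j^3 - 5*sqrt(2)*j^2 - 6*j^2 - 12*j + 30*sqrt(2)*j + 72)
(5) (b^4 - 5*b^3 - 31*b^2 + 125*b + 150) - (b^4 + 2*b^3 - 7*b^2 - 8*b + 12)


(1) = -0.94*s^2 - 8.4*s - 1.81
(2) = -3.2*w^3 + 1.09*w^2 + 3.8*w + 5.71
(3) = 0.28*y^2 - 0.19*y + 1.34
(4) = -j^3 + 7*j^2 + 5*sqrt(2)*j^2 - 30*sqrt(2)*j + 13*j - 74
(5) = -7*b^3 - 24*b^2 + 133*b + 138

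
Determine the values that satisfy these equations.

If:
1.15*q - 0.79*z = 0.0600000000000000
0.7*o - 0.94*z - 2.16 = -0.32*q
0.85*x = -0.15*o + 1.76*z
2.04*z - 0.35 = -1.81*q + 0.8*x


Then:
o = 2.96
q = -0.02
x = -0.73
z = -0.10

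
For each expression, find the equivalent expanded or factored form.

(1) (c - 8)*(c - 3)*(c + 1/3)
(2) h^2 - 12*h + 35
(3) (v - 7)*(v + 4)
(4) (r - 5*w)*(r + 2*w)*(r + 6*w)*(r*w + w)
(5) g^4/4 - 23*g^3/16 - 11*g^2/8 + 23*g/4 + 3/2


(1) = c^3 - 32*c^2/3 + 61*c/3 + 8
(2) = (h - 7)*(h - 5)
(3) = v^2 - 3*v - 28
(4) = r^4*w + 3*r^3*w^2 + r^3*w - 28*r^2*w^3 + 3*r^2*w^2 - 60*r*w^4 - 28*r*w^3 - 60*w^4
(5) = (g/4 + 1/2)*(g - 6)*(g - 2)*(g + 1/4)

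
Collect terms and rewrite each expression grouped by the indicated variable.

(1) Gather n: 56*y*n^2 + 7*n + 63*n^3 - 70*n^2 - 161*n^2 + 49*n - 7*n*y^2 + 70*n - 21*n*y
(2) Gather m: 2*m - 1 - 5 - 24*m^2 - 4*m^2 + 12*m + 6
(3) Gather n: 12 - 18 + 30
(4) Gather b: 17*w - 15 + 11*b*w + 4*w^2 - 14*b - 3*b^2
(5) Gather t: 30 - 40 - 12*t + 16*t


(1) = 63*n^3 + n^2*(56*y - 231) + n*(-7*y^2 - 21*y + 126)
(2) = -28*m^2 + 14*m
(3) = 24
(4) = -3*b^2 + b*(11*w - 14) + 4*w^2 + 17*w - 15
(5) = 4*t - 10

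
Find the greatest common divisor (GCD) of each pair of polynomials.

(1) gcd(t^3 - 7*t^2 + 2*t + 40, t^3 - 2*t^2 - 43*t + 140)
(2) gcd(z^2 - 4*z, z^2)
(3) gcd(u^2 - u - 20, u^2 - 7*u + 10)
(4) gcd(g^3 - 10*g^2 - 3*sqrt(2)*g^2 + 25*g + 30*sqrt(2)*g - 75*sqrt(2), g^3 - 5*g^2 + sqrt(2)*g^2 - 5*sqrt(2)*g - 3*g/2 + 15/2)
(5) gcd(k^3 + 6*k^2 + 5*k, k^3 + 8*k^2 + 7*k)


(1) = gcd((t - 5)*(t - 4)*(t + 2), (t - 5)*(t - 4)*(t + 7)) = t^2 - 9*t + 20
(2) = gcd(z*(z - 4), z^2) = z
(3) = u - 5
(4) = gcd((g - 5)^2*(g - 3*sqrt(2)), (g - 5)*(g - sqrt(2)/2)*(g + 3*sqrt(2)/2)) = g - 5
(5) = k^2 + k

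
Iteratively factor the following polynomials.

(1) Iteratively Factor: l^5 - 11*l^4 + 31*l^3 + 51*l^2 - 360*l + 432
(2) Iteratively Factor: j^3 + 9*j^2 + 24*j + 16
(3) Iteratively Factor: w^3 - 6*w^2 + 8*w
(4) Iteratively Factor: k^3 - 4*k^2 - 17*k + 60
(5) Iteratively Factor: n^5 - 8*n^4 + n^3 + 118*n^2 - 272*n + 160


(1) = (l - 4)*(l^4 - 7*l^3 + 3*l^2 + 63*l - 108) = (l - 4)*(l + 3)*(l^3 - 10*l^2 + 33*l - 36) = (l - 4)*(l - 3)*(l + 3)*(l^2 - 7*l + 12) = (l - 4)^2*(l - 3)*(l + 3)*(l - 3)
(2) = (j + 1)*(j^2 + 8*j + 16) = (j + 1)*(j + 4)*(j + 4)
(3) = (w - 4)*(w^2 - 2*w) = (w - 4)*(w - 2)*(w)
(4) = (k - 5)*(k^2 + k - 12) = (k - 5)*(k - 3)*(k + 4)
(5) = (n - 5)*(n^4 - 3*n^3 - 14*n^2 + 48*n - 32) = (n - 5)*(n - 1)*(n^3 - 2*n^2 - 16*n + 32) = (n - 5)*(n - 1)*(n + 4)*(n^2 - 6*n + 8) = (n - 5)*(n - 2)*(n - 1)*(n + 4)*(n - 4)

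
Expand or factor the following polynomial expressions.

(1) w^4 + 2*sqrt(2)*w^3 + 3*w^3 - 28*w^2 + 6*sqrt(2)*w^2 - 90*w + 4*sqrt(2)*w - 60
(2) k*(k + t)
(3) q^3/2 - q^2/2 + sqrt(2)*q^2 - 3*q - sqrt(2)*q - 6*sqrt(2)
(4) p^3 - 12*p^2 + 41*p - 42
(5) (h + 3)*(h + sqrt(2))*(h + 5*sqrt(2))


(1) = (w + 1)*(w + 2)*(w - 3*sqrt(2))*(w + 5*sqrt(2))
(2) = k^2 + k*t
(3) = (q/2 + sqrt(2))*(q - 3)*(q + 2)
(4) = (p - 7)*(p - 3)*(p - 2)
(5) = h^3 + 3*h^2 + 6*sqrt(2)*h^2 + 10*h + 18*sqrt(2)*h + 30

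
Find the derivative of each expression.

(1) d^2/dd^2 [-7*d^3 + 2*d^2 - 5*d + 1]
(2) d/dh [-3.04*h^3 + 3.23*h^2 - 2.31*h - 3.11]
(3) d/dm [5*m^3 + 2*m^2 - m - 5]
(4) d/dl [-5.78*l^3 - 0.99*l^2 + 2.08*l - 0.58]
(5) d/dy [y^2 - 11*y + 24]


(1) = 4 - 42*d
(2) = -9.12*h^2 + 6.46*h - 2.31
(3) = 15*m^2 + 4*m - 1
(4) = -17.34*l^2 - 1.98*l + 2.08
(5) = 2*y - 11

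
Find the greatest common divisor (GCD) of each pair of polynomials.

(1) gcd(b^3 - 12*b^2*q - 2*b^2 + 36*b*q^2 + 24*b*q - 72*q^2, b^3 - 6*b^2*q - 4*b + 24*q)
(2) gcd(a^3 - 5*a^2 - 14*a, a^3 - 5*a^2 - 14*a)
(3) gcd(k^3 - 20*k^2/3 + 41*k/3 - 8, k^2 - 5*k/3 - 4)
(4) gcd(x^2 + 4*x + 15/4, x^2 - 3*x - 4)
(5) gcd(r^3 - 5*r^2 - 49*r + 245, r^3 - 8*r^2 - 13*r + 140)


(1) = -b^2 + 6*b*q + 2*b - 12*q
(2) = gcd(a*(a - 7)*(a + 2), a*(a - 7)*(a + 2)) = a^3 - 5*a^2 - 14*a
(3) = k - 3
(4) = 1
(5) = gcd((r - 7)*(r - 5)*(r + 7), (r - 7)*(r - 5)*(r + 4)) = r^2 - 12*r + 35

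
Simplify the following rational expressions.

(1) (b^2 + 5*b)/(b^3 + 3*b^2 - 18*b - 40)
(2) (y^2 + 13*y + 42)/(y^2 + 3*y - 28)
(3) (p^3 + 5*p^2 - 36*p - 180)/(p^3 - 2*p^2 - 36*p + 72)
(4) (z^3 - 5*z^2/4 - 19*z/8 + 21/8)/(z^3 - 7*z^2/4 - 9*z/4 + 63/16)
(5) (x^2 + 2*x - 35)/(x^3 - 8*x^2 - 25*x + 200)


(1) = b/(b^2 - 2*b - 8)
(2) = (y + 6)/(y - 4)
(3) = (p + 5)/(p - 2)
(4) = (2*z - 2)/(2*z - 3)
(5) = (x + 7)/(x^2 - 3*x - 40)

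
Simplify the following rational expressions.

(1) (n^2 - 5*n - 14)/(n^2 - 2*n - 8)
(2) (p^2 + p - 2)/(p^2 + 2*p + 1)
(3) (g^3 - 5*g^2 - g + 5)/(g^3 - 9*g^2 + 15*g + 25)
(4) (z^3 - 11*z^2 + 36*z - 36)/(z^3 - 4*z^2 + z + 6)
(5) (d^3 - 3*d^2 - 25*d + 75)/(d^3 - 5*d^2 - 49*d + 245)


(1) = (n - 7)/(n - 4)
(2) = (p^2 + p - 2)/(p^2 + 2*p + 1)
(3) = (g - 1)/(g - 5)
(4) = (z - 6)/(z + 1)
(5) = (d^2 + 2*d - 15)/(d^2 - 49)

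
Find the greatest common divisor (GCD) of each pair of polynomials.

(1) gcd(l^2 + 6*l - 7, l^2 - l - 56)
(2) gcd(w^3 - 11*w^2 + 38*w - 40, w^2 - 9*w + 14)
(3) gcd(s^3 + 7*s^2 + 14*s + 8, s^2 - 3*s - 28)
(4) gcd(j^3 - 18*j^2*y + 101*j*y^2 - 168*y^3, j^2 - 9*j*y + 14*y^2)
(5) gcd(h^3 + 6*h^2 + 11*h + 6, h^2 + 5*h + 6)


(1) = l + 7
(2) = w - 2
(3) = s + 4
(4) = gcd((j - 8*y)*(j - 7*y)*(j - 3*y), (j - 7*y)*(j - 2*y)) = -j + 7*y
(5) = gcd((h + 1)*(h + 2)*(h + 3), (h + 2)*(h + 3)) = h^2 + 5*h + 6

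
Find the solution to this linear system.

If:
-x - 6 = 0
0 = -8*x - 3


Then:
No Solution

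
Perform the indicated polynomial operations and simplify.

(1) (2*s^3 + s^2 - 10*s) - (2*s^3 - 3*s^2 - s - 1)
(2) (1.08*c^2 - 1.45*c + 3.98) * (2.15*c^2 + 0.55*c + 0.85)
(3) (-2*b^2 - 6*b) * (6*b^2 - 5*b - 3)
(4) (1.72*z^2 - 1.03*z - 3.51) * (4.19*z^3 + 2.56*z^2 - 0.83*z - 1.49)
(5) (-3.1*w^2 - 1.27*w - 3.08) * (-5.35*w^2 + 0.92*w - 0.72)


(1) = 4*s^2 - 9*s + 1
(2) = 2.322*c^4 - 2.5235*c^3 + 8.6775*c^2 + 0.9565*c + 3.383
(3) = -12*b^4 - 26*b^3 + 36*b^2 + 18*b
(4) = 7.2068*z^5 + 0.0875*z^4 - 18.7713*z^3 - 10.6935*z^2 + 4.448*z + 5.2299
(5) = 16.585*w^4 + 3.9425*w^3 + 17.5416*w^2 - 1.9192*w + 2.2176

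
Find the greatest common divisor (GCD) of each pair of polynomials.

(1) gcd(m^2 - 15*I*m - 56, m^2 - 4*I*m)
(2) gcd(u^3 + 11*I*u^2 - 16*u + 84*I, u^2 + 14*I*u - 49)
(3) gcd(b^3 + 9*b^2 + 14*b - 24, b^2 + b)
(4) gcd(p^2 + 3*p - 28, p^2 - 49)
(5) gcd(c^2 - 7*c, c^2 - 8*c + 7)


(1) = 1
(2) = gcd((u - 2*I)*(u + 6*I)*(u + 7*I), (u + 7*I)^2) = u + 7*I
(3) = gcd((b - 1)*(b + 4)*(b + 6), b*(b + 1)) = 1
(4) = p + 7
(5) = gcd(c*(c - 7), (c - 7)*(c - 1)) = c - 7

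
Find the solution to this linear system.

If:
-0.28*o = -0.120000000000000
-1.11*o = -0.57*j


Then:
j = 0.83
o = 0.43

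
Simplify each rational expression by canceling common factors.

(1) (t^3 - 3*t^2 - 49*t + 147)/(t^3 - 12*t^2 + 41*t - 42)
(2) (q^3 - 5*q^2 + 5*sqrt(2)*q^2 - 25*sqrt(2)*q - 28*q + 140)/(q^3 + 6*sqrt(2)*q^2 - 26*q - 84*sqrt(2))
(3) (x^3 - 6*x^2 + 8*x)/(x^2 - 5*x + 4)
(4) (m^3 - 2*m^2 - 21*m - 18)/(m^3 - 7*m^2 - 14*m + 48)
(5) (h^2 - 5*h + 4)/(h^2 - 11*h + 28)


(1) = (t + 7)/(t - 2)
(2) = (q^2 + q*(-5 - 2*sqrt(2)) + 10*sqrt(2))/(q^2 - sqrt(2)*q - 12)
(3) = (x^2 - 2*x)/(x - 1)
(4) = (m^2 - 5*m - 6)/(m^2 - 10*m + 16)
(5) = (h - 1)/(h - 7)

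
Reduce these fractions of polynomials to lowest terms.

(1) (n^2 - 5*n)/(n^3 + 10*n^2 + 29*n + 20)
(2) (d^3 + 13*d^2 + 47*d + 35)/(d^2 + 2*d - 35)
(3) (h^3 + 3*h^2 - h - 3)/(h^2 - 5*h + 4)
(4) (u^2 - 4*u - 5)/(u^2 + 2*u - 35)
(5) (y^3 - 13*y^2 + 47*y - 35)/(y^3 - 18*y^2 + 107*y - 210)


(1) = (n^2 - 5*n)/(n^3 + 10*n^2 + 29*n + 20)
(2) = (d^2 + 6*d + 5)/(d - 5)
(3) = (h^2 + 4*h + 3)/(h - 4)
(4) = (u + 1)/(u + 7)
(5) = (y - 1)/(y - 6)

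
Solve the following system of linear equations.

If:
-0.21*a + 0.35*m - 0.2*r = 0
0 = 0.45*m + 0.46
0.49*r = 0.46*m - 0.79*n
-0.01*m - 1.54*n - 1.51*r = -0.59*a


Then:
a = -1.64
m = -1.02
n = -0.55
r = -0.07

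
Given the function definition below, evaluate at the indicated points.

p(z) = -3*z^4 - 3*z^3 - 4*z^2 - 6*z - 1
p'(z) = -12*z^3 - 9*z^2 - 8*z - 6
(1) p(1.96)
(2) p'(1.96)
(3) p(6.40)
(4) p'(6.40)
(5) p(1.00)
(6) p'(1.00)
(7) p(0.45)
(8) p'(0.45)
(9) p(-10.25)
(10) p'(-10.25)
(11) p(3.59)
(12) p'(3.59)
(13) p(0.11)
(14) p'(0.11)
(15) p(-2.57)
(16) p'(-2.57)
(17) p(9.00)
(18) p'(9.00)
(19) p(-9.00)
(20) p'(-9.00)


(1) = -94.99
(2) = -146.61
(3) = -6022.84
(4) = -3571.57
(5) = -17.00
(6) = -35.00
(7) = -4.91
(8) = -12.52
(9) = -30243.46
(10) = 12053.12
(11) = -711.21
(12) = -705.93
(13) = -1.71
(14) = -7.00
(15) = -91.95
(16) = 158.81
(17) = -22249.00
(18) = -9555.00
(19) = -17767.00
(20) = 8085.00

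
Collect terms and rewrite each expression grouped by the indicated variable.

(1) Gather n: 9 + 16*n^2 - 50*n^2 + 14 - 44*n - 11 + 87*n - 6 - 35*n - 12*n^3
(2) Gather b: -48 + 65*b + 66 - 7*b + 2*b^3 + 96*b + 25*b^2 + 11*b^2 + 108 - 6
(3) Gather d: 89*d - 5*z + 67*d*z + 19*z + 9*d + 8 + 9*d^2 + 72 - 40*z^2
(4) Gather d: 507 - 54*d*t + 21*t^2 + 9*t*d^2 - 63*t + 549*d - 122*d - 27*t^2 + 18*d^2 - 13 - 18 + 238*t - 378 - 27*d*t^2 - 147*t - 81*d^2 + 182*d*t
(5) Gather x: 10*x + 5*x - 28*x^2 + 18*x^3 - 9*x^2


(1) = -12*n^3 - 34*n^2 + 8*n + 6
(2) = 2*b^3 + 36*b^2 + 154*b + 120
(3) = 9*d^2 + d*(67*z + 98) - 40*z^2 + 14*z + 80
(4) = d^2*(9*t - 63) + d*(-27*t^2 + 128*t + 427) - 6*t^2 + 28*t + 98
(5) = 18*x^3 - 37*x^2 + 15*x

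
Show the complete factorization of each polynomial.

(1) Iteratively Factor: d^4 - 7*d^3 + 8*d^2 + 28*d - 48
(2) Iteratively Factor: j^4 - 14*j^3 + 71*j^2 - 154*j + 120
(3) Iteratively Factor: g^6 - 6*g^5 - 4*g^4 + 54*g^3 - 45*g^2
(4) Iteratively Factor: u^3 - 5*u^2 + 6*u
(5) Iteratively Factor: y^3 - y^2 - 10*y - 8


(1) = (d + 2)*(d^3 - 9*d^2 + 26*d - 24) = (d - 2)*(d + 2)*(d^2 - 7*d + 12) = (d - 3)*(d - 2)*(d + 2)*(d - 4)
(2) = (j - 2)*(j^3 - 12*j^2 + 47*j - 60) = (j - 3)*(j - 2)*(j^2 - 9*j + 20) = (j - 4)*(j - 3)*(j - 2)*(j - 5)
(3) = (g - 1)*(g^5 - 5*g^4 - 9*g^3 + 45*g^2) = (g - 5)*(g - 1)*(g^4 - 9*g^2) = g*(g - 5)*(g - 1)*(g^3 - 9*g) = g*(g - 5)*(g - 1)*(g + 3)*(g^2 - 3*g) = g*(g - 5)*(g - 3)*(g - 1)*(g + 3)*(g)
(4) = (u - 2)*(u^2 - 3*u) = u*(u - 2)*(u - 3)
(5) = (y + 1)*(y^2 - 2*y - 8) = (y - 4)*(y + 1)*(y + 2)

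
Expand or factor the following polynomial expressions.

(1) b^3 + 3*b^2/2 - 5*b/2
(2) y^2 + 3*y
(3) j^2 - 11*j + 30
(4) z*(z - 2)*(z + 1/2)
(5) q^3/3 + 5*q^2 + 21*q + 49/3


(1) = b*(b - 1)*(b + 5/2)
(2) = y*(y + 3)
(3) = (j - 6)*(j - 5)
(4) = z^3 - 3*z^2/2 - z
(5) = (q/3 + 1/3)*(q + 7)^2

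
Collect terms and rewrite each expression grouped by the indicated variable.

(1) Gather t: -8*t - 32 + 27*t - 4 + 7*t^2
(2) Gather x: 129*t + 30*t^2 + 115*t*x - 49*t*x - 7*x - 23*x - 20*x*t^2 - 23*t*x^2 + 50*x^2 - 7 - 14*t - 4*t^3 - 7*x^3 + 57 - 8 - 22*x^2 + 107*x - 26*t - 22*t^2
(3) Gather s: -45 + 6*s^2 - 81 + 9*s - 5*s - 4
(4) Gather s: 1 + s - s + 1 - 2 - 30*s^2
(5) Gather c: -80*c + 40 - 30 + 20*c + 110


(1) = 7*t^2 + 19*t - 36
(2) = -4*t^3 + 8*t^2 + 89*t - 7*x^3 + x^2*(28 - 23*t) + x*(-20*t^2 + 66*t + 77) + 42
(3) = 6*s^2 + 4*s - 130
(4) = -30*s^2
(5) = 120 - 60*c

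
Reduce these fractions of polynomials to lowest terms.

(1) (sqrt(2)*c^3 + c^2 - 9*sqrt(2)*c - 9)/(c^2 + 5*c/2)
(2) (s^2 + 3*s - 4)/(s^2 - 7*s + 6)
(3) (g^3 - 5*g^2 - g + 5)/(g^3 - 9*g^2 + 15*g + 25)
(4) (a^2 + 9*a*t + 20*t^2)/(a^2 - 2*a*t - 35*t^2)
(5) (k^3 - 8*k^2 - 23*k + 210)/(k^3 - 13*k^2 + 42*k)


(1) = (2*sqrt(2)*c^3 + 2*c^2 - 18*sqrt(2)*c - 18)/(2*c^2 + 5*c)
(2) = (s + 4)/(s - 6)
(3) = (g - 1)/(g - 5)
(4) = (-a - 4*t)/(-a + 7*t)
(5) = (k + 5)/k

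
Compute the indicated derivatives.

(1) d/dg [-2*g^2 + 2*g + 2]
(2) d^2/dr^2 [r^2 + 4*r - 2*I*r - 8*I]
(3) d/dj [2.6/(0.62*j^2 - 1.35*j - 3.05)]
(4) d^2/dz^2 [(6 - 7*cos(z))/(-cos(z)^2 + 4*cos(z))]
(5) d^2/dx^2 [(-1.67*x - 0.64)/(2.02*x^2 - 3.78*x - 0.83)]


(1) = 2 - 4*g
(2) = 2
(3) = (3.51 - 3.224*j)/(-0.62*j^2 + 1.35*j + 3.05)^2
(4) = (-7*(cos(z) - 4)^2*cos(z)^3 + 2*(cos(z) - 4)*(12*cos(z) - 27*cos(2*z) + 7*cos(3*z) + 7)*cos(z) + (cos(z) - 2)^2*(56*cos(z) - 48)*sin(z)^2)/((cos(z) - 4)^3*cos(z)^3)
(5) = ((1.67*x + 0.64)*(4.04*x - 3.78)*(8.08*x - 7.56) + (20.2404*x - 10.0396)*(-2.02*x^2 + 3.78*x + 0.83))/(-2.02*x^2 + 3.78*x + 0.83)^3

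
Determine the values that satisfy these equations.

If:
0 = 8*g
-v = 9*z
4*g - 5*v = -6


Then:
g = 0
v = 6/5
z = -2/15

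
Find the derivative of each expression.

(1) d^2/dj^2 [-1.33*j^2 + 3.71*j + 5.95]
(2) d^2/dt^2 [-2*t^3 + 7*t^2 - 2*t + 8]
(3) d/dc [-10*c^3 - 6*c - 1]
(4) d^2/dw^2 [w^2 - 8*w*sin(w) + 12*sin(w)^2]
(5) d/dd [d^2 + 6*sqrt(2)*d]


(1) = -2.66000000000000
(2) = 14 - 12*t
(3) = -30*c^2 - 6
(4) = 8*w*sin(w) - 48*sin(w)^2 - 16*cos(w) + 26
(5) = 2*d + 6*sqrt(2)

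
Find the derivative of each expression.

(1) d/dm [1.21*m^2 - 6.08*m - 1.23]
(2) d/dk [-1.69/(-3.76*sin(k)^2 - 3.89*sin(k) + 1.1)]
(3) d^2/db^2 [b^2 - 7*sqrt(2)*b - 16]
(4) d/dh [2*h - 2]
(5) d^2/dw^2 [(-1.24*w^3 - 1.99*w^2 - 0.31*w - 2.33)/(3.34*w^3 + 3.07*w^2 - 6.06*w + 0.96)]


(1) = 2.42*m - 6.08
(2) = -(12.7088*sin(k) + 6.5741)*cos(k)/(3.76*sin(k)^2 + 3.89*sin(k) - 1.1)^2
(3) = 2
(4) = 2
(5) = (-18.969864*w^6 - 171.337992*w^5 - 524.941788*w^4 - 469.134034*w^3 + 241.60101*w^2 + 303.537276*w - 164.672904)/(37.259704*w^9 + 102.743076*w^8 - 108.37131*w^7 - 311.765597*w^6 + 255.687678*w^5 + 248.783364*w^4 - 320.470776*w^3 + 114.251904*w^2 - 16.754688*w + 0.884736)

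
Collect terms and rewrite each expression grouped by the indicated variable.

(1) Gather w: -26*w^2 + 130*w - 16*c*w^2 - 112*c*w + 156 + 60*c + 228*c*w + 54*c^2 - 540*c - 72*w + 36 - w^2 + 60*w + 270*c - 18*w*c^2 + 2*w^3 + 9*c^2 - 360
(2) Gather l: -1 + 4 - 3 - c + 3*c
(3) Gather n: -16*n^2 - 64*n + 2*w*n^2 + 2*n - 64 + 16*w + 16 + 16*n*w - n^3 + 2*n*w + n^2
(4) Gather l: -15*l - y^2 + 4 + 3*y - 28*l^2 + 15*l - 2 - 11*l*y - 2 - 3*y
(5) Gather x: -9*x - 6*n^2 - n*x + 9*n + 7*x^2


(1) = 63*c^2 - 210*c + 2*w^3 + w^2*(-16*c - 27) + w*(-18*c^2 + 116*c + 118) - 168
(2) = 2*c
(3) = -n^3 + n^2*(2*w - 15) + n*(18*w - 62) + 16*w - 48
(4) = -28*l^2 - 11*l*y - y^2
(5) = -6*n^2 + 9*n + 7*x^2 + x*(-n - 9)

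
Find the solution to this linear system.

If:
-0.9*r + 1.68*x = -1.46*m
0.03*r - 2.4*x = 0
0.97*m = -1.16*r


Then:
m = 0.00
r = 0.00
x = 0.00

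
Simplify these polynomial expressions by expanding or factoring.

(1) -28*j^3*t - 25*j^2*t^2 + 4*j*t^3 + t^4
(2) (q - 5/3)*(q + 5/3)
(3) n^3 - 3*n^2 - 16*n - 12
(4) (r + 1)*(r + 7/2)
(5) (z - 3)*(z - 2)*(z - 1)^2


(1) = t*(-4*j + t)*(j + t)*(7*j + t)
(2) = q^2 - 25/9
(3) = (n - 6)*(n + 1)*(n + 2)
(4) = r^2 + 9*r/2 + 7/2
(5) = z^4 - 7*z^3 + 17*z^2 - 17*z + 6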